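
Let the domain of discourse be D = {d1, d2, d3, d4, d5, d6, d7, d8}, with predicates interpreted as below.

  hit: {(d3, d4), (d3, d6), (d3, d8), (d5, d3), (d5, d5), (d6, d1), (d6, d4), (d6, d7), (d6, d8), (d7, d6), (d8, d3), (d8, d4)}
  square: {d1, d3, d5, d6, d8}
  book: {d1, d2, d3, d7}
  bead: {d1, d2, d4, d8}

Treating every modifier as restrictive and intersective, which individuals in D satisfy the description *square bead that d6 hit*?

{d1, d8}

⟦that d6 hit⟧ = {x : ⟨d6, x⟩ ∈ ⟦hit⟧} = {d1, d4, d7, d8}
⟦bead⟧ = {d1, d2, d4, d8}
… ∩ ⟦that d6 hit⟧ = {d1, d2, d4, d8} ∩ {d1, d4, d7, d8} = {d1, d4, d8}
… ∩ ⟦square⟧ = {d1, d4, d8} ∩ {d1, d3, d5, d6, d8} = {d1, d8}
So ⟦square bead that d6 hit⟧ = {d1, d8}.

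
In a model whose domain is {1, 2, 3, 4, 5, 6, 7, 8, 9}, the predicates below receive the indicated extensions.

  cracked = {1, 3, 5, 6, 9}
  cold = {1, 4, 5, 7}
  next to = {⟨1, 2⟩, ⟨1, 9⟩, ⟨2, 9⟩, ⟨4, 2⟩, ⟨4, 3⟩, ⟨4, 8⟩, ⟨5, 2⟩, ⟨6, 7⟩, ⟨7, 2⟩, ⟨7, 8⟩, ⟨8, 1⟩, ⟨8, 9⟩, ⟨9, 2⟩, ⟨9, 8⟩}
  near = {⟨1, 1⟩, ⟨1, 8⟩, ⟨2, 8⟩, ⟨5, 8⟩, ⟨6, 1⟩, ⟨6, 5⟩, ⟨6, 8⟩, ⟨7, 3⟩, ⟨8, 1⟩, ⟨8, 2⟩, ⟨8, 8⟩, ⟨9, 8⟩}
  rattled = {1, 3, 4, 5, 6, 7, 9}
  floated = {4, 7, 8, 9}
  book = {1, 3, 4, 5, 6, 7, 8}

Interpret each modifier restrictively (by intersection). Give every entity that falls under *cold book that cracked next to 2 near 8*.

⟦that cracked⟧ = ⟦cracked⟧ = {1, 3, 5, 6, 9}
⟦next to 2⟧ = {x : ⟨x, 2⟩ ∈ ⟦next to⟧} = {1, 4, 5, 7, 9}
⟦near 8⟧ = {x : ⟨x, 8⟩ ∈ ⟦near⟧} = {1, 2, 5, 6, 8, 9}
⟦book⟧ = {1, 3, 4, 5, 6, 7, 8}
… ∩ ⟦that cracked⟧ = {1, 3, 4, 5, 6, 7, 8} ∩ {1, 3, 5, 6, 9} = {1, 3, 5, 6}
… ∩ ⟦next to 2⟧ = {1, 3, 5, 6} ∩ {1, 4, 5, 7, 9} = {1, 5}
… ∩ ⟦near 8⟧ = {1, 5} ∩ {1, 2, 5, 6, 8, 9} = {1, 5}
… ∩ ⟦cold⟧ = {1, 5} ∩ {1, 4, 5, 7} = {1, 5}
So ⟦cold book that cracked next to 2 near 8⟧ = {1, 5}.

{1, 5}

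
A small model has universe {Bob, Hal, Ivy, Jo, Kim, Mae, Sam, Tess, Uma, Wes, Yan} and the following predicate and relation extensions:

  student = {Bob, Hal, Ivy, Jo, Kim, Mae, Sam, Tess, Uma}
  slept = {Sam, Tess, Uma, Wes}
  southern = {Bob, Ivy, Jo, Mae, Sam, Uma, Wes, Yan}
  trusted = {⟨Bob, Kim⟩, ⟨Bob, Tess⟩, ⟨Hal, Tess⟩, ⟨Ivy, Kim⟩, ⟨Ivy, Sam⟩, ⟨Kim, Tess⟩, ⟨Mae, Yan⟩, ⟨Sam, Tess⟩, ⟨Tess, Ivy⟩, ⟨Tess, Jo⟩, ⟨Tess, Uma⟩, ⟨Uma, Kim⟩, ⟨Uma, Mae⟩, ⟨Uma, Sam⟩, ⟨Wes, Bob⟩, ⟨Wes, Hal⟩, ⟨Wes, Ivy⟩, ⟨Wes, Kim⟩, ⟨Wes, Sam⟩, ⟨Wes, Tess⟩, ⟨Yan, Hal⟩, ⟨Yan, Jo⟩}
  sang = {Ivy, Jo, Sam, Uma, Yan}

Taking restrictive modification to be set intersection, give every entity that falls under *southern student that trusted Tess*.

⟦that trusted Tess⟧ = {x : ⟨x, Tess⟩ ∈ ⟦trusted⟧} = {Bob, Hal, Kim, Sam, Wes}
⟦student⟧ = {Bob, Hal, Ivy, Jo, Kim, Mae, Sam, Tess, Uma}
… ∩ ⟦that trusted Tess⟧ = {Bob, Hal, Ivy, Jo, Kim, Mae, Sam, Tess, Uma} ∩ {Bob, Hal, Kim, Sam, Wes} = {Bob, Hal, Kim, Sam}
… ∩ ⟦southern⟧ = {Bob, Hal, Kim, Sam} ∩ {Bob, Ivy, Jo, Mae, Sam, Uma, Wes, Yan} = {Bob, Sam}
So ⟦southern student that trusted Tess⟧ = {Bob, Sam}.

{Bob, Sam}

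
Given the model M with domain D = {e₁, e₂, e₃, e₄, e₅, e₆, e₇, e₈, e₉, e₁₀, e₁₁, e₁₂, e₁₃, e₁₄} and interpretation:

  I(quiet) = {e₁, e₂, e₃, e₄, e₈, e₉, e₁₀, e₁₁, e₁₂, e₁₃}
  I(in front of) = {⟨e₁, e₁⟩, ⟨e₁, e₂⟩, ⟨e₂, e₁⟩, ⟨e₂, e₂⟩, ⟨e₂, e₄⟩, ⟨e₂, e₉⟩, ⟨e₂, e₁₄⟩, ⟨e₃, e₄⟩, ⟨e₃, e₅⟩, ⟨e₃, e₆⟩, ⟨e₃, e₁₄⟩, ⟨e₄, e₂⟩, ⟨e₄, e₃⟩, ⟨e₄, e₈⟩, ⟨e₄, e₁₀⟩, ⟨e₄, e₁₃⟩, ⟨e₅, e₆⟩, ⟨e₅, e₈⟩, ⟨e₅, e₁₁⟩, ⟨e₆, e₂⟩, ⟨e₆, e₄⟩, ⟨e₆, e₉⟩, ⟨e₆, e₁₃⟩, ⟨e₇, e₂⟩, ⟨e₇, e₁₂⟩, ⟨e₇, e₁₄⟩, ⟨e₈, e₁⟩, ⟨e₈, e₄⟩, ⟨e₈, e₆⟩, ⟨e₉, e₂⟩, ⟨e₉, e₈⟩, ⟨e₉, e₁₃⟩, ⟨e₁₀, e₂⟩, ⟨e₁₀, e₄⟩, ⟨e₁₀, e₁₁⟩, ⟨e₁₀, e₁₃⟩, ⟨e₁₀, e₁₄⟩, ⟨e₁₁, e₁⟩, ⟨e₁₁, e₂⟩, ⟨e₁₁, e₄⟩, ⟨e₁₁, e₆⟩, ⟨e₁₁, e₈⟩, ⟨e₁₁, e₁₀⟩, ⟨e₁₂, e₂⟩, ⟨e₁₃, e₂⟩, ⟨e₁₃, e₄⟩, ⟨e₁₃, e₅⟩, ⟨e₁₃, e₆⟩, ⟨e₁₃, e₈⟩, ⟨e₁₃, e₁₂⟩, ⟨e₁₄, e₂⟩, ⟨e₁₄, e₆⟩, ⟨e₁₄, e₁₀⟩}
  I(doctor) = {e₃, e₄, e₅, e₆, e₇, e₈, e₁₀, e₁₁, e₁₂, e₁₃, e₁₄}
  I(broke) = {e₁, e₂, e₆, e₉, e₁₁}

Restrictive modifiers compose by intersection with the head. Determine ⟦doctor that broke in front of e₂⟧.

⟦that broke⟧ = ⟦broke⟧ = {e₁, e₂, e₆, e₉, e₁₁}
⟦in front of e₂⟧ = {x : ⟨x, e₂⟩ ∈ ⟦in front of⟧} = {e₁, e₂, e₄, e₆, e₇, e₉, e₁₀, e₁₁, e₁₂, e₁₃, e₁₄}
⟦doctor⟧ = {e₃, e₄, e₅, e₆, e₇, e₈, e₁₀, e₁₁, e₁₂, e₁₃, e₁₄}
… ∩ ⟦that broke⟧ = {e₃, e₄, e₅, e₆, e₇, e₈, e₁₀, e₁₁, e₁₂, e₁₃, e₁₄} ∩ {e₁, e₂, e₆, e₉, e₁₁} = {e₆, e₁₁}
… ∩ ⟦in front of e₂⟧ = {e₆, e₁₁} ∩ {e₁, e₂, e₄, e₆, e₇, e₉, e₁₀, e₁₁, e₁₂, e₁₃, e₁₄} = {e₆, e₁₁}
So ⟦doctor that broke in front of e₂⟧ = {e₆, e₁₁}.

{e₆, e₁₁}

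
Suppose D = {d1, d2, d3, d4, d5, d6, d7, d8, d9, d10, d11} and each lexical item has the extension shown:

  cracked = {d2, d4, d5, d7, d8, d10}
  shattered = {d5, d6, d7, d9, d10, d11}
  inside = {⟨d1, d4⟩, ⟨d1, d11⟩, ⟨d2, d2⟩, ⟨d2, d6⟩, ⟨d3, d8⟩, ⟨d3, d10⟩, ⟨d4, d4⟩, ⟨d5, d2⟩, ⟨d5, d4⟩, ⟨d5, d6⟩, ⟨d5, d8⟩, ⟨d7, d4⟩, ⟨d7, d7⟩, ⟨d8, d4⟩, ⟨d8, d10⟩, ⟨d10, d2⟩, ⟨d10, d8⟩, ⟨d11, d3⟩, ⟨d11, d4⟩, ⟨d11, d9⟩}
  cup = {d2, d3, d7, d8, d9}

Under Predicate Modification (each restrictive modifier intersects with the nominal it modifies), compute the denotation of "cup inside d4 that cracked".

⟦inside d4⟧ = {x : ⟨x, d4⟩ ∈ ⟦inside⟧} = {d1, d4, d5, d7, d8, d11}
⟦that cracked⟧ = ⟦cracked⟧ = {d2, d4, d5, d7, d8, d10}
⟦cup⟧ = {d2, d3, d7, d8, d9}
… ∩ ⟦inside d4⟧ = {d2, d3, d7, d8, d9} ∩ {d1, d4, d5, d7, d8, d11} = {d7, d8}
… ∩ ⟦that cracked⟧ = {d7, d8} ∩ {d2, d4, d5, d7, d8, d10} = {d7, d8}
So ⟦cup inside d4 that cracked⟧ = {d7, d8}.

{d7, d8}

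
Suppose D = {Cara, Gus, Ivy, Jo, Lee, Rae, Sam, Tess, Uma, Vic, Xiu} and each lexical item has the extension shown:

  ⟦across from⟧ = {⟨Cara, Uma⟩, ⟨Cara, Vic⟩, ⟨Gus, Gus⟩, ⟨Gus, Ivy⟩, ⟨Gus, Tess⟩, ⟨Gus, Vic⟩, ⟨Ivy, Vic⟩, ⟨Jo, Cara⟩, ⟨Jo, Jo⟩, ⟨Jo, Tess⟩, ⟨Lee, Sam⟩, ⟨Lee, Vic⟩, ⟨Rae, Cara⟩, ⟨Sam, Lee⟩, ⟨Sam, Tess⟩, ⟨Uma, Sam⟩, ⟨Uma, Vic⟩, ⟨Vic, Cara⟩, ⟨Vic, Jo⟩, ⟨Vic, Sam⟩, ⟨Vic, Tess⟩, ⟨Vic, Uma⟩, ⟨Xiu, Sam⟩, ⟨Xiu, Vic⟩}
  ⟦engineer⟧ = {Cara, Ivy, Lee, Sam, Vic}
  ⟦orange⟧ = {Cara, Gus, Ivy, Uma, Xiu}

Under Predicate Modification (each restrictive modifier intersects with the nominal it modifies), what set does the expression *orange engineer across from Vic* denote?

⟦across from Vic⟧ = {x : ⟨x, Vic⟩ ∈ ⟦across from⟧} = {Cara, Gus, Ivy, Lee, Uma, Xiu}
⟦engineer⟧ = {Cara, Ivy, Lee, Sam, Vic}
… ∩ ⟦across from Vic⟧ = {Cara, Ivy, Lee, Sam, Vic} ∩ {Cara, Gus, Ivy, Lee, Uma, Xiu} = {Cara, Ivy, Lee}
… ∩ ⟦orange⟧ = {Cara, Ivy, Lee} ∩ {Cara, Gus, Ivy, Uma, Xiu} = {Cara, Ivy}
So ⟦orange engineer across from Vic⟧ = {Cara, Ivy}.

{Cara, Ivy}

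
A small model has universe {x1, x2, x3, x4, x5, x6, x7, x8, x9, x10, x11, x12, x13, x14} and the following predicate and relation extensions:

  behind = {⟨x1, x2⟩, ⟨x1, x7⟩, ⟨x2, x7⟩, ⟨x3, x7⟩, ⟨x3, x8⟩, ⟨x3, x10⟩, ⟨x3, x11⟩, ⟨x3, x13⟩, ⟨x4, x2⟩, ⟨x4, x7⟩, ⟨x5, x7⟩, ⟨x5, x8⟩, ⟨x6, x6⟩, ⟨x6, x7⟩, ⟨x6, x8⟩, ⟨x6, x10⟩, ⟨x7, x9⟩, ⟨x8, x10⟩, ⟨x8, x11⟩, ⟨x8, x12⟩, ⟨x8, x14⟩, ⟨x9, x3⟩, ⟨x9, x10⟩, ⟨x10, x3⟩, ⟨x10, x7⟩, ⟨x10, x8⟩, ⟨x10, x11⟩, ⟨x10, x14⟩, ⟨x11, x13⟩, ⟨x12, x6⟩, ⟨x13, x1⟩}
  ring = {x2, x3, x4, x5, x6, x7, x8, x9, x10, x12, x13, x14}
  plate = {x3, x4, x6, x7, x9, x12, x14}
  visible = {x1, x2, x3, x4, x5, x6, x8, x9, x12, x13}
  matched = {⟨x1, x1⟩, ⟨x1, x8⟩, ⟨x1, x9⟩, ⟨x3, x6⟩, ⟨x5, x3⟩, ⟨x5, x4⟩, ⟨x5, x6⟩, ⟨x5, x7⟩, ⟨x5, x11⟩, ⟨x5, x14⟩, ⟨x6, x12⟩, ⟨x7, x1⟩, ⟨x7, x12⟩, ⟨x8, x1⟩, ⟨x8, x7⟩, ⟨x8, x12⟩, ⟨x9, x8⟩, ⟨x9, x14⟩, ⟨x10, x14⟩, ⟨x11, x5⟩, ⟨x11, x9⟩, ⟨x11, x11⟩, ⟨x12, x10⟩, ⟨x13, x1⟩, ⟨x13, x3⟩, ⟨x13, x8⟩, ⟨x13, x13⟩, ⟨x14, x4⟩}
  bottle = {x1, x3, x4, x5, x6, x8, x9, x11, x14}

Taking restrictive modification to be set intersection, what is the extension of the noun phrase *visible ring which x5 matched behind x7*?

{x3, x4, x6}

⟦which x5 matched⟧ = {x : ⟨x5, x⟩ ∈ ⟦matched⟧} = {x3, x4, x6, x7, x11, x14}
⟦behind x7⟧ = {x : ⟨x, x7⟩ ∈ ⟦behind⟧} = {x1, x2, x3, x4, x5, x6, x10}
⟦ring⟧ = {x2, x3, x4, x5, x6, x7, x8, x9, x10, x12, x13, x14}
… ∩ ⟦which x5 matched⟧ = {x2, x3, x4, x5, x6, x7, x8, x9, x10, x12, x13, x14} ∩ {x3, x4, x6, x7, x11, x14} = {x3, x4, x6, x7, x14}
… ∩ ⟦behind x7⟧ = {x3, x4, x6, x7, x14} ∩ {x1, x2, x3, x4, x5, x6, x10} = {x3, x4, x6}
… ∩ ⟦visible⟧ = {x3, x4, x6} ∩ {x1, x2, x3, x4, x5, x6, x8, x9, x12, x13} = {x3, x4, x6}
So ⟦visible ring which x5 matched behind x7⟧ = {x3, x4, x6}.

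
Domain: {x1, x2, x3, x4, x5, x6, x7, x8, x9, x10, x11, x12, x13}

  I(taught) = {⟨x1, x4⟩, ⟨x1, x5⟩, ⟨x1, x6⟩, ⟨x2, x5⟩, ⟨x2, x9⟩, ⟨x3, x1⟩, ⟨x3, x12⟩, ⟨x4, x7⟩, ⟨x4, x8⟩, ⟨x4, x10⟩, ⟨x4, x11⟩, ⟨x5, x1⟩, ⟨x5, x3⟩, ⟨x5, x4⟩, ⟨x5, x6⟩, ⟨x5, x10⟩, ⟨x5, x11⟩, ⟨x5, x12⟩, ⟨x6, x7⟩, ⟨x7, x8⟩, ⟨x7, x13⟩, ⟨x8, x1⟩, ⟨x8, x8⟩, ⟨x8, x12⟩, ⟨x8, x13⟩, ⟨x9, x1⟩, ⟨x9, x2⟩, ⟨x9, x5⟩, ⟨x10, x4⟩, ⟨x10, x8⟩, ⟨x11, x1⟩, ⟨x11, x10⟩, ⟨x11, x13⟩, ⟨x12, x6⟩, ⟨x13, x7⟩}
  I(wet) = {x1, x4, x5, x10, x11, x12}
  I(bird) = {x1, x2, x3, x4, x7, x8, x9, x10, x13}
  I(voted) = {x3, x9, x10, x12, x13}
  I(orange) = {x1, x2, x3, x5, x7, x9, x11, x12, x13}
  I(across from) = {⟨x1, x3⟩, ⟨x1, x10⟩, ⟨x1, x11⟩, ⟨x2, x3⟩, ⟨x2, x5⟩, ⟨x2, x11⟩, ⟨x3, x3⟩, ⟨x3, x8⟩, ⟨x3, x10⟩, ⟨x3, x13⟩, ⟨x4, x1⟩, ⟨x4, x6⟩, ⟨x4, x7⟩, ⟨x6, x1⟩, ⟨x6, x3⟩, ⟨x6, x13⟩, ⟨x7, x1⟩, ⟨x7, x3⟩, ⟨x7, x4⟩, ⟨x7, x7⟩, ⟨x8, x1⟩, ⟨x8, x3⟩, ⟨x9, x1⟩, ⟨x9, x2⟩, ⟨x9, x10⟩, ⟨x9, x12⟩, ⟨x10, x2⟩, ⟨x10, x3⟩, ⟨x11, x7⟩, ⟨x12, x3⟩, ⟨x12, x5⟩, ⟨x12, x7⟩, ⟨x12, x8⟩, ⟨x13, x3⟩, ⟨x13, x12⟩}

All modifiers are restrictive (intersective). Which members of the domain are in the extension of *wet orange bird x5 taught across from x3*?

{x1}

⟦x5 taught⟧ = {x : ⟨x5, x⟩ ∈ ⟦taught⟧} = {x1, x3, x4, x6, x10, x11, x12}
⟦across from x3⟧ = {x : ⟨x, x3⟩ ∈ ⟦across from⟧} = {x1, x2, x3, x6, x7, x8, x10, x12, x13}
⟦bird⟧ = {x1, x2, x3, x4, x7, x8, x9, x10, x13}
… ∩ ⟦x5 taught⟧ = {x1, x2, x3, x4, x7, x8, x9, x10, x13} ∩ {x1, x3, x4, x6, x10, x11, x12} = {x1, x3, x4, x10}
… ∩ ⟦across from x3⟧ = {x1, x3, x4, x10} ∩ {x1, x2, x3, x6, x7, x8, x10, x12, x13} = {x1, x3, x10}
… ∩ ⟦wet⟧ = {x1, x3, x10} ∩ {x1, x4, x5, x10, x11, x12} = {x1, x10}
… ∩ ⟦orange⟧ = {x1, x10} ∩ {x1, x2, x3, x5, x7, x9, x11, x12, x13} = {x1}
So ⟦wet orange bird x5 taught across from x3⟧ = {x1}.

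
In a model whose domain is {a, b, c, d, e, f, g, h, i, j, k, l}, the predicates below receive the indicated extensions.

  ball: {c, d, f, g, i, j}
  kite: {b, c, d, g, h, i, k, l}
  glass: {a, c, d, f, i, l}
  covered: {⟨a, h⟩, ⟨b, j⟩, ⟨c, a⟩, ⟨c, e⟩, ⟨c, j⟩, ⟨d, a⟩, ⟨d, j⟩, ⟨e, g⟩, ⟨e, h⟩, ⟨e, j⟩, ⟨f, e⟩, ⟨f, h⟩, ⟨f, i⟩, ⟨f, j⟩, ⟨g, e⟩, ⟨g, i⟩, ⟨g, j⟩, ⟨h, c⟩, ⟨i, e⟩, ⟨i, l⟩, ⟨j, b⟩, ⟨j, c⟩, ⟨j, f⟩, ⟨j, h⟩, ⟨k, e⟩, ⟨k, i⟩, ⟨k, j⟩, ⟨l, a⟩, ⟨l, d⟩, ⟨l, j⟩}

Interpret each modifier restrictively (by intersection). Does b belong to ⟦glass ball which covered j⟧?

no

⟦which covered j⟧ = {x : ⟨x, j⟩ ∈ ⟦covered⟧} = {b, c, d, e, f, g, k, l}
⟦ball⟧ = {c, d, f, g, i, j}
… ∩ ⟦which covered j⟧ = {c, d, f, g, i, j} ∩ {b, c, d, e, f, g, k, l} = {c, d, f, g}
… ∩ ⟦glass⟧ = {c, d, f, g} ∩ {a, c, d, f, i, l} = {c, d, f}
⟦glass ball which covered j⟧ = {c, d, f}; b ∉ this set.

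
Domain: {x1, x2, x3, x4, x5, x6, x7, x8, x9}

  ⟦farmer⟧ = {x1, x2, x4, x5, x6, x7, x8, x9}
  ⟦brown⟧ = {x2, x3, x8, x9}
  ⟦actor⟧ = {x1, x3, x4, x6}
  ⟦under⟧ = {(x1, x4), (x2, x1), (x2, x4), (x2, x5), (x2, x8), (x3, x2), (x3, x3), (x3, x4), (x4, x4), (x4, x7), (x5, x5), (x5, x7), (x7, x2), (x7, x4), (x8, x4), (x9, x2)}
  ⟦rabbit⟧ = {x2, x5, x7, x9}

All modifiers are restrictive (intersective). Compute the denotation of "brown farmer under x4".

{x2, x8}

⟦under x4⟧ = {x : ⟨x, x4⟩ ∈ ⟦under⟧} = {x1, x2, x3, x4, x7, x8}
⟦farmer⟧ = {x1, x2, x4, x5, x6, x7, x8, x9}
… ∩ ⟦under x4⟧ = {x1, x2, x4, x5, x6, x7, x8, x9} ∩ {x1, x2, x3, x4, x7, x8} = {x1, x2, x4, x7, x8}
… ∩ ⟦brown⟧ = {x1, x2, x4, x7, x8} ∩ {x2, x3, x8, x9} = {x2, x8}
So ⟦brown farmer under x4⟧ = {x2, x8}.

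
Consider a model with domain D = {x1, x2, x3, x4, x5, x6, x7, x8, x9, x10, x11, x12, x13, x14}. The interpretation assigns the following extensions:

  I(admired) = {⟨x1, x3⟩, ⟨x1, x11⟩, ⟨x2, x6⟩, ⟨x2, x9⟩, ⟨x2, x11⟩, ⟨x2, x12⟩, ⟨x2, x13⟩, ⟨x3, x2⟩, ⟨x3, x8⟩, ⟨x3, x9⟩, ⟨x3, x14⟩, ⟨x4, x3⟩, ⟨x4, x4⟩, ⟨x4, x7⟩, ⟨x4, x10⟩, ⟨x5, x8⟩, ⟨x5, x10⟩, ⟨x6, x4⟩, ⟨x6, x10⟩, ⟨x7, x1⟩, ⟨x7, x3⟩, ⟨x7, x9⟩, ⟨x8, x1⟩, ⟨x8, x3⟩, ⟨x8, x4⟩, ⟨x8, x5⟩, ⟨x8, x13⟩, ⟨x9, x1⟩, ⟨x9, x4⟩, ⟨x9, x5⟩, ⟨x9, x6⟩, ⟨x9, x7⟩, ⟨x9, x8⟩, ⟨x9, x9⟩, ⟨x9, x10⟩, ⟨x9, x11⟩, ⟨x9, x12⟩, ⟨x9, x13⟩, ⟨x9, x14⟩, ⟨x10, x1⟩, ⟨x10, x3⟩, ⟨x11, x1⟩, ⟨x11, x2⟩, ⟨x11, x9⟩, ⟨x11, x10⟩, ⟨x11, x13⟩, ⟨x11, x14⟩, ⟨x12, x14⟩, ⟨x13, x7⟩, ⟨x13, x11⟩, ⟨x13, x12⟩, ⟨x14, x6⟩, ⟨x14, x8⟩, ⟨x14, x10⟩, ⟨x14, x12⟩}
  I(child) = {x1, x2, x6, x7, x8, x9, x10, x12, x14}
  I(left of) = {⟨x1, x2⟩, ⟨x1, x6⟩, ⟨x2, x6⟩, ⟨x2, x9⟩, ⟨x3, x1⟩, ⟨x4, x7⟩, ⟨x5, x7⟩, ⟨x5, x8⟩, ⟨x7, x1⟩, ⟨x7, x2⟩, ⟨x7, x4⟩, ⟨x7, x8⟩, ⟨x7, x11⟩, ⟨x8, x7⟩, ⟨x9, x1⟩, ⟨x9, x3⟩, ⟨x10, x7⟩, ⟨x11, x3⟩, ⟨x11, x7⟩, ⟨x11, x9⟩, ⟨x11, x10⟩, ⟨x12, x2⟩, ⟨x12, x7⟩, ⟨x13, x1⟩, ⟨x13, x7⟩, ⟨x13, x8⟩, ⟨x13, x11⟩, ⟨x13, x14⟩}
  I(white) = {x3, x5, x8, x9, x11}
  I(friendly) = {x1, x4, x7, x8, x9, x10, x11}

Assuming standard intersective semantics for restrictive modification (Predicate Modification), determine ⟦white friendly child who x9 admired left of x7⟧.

{x8}

⟦who x9 admired⟧ = {x : ⟨x9, x⟩ ∈ ⟦admired⟧} = {x1, x4, x5, x6, x7, x8, x9, x10, x11, x12, x13, x14}
⟦left of x7⟧ = {x : ⟨x, x7⟩ ∈ ⟦left of⟧} = {x4, x5, x8, x10, x11, x12, x13}
⟦child⟧ = {x1, x2, x6, x7, x8, x9, x10, x12, x14}
… ∩ ⟦who x9 admired⟧ = {x1, x2, x6, x7, x8, x9, x10, x12, x14} ∩ {x1, x4, x5, x6, x7, x8, x9, x10, x11, x12, x13, x14} = {x1, x6, x7, x8, x9, x10, x12, x14}
… ∩ ⟦left of x7⟧ = {x1, x6, x7, x8, x9, x10, x12, x14} ∩ {x4, x5, x8, x10, x11, x12, x13} = {x8, x10, x12}
… ∩ ⟦white⟧ = {x8, x10, x12} ∩ {x3, x5, x8, x9, x11} = {x8}
… ∩ ⟦friendly⟧ = {x8} ∩ {x1, x4, x7, x8, x9, x10, x11} = {x8}
So ⟦white friendly child who x9 admired left of x7⟧ = {x8}.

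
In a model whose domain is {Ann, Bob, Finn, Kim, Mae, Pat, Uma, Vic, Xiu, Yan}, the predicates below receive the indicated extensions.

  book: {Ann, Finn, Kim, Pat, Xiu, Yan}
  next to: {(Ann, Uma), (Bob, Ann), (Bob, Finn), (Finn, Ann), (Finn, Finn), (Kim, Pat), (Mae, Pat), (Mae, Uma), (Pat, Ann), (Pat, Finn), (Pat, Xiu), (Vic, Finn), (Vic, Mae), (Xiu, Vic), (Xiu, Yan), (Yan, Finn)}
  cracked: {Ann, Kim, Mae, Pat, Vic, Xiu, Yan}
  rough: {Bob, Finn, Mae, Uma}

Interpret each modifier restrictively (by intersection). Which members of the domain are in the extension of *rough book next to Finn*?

{Finn}

⟦next to Finn⟧ = {x : ⟨x, Finn⟩ ∈ ⟦next to⟧} = {Bob, Finn, Pat, Vic, Yan}
⟦book⟧ = {Ann, Finn, Kim, Pat, Xiu, Yan}
… ∩ ⟦next to Finn⟧ = {Ann, Finn, Kim, Pat, Xiu, Yan} ∩ {Bob, Finn, Pat, Vic, Yan} = {Finn, Pat, Yan}
… ∩ ⟦rough⟧ = {Finn, Pat, Yan} ∩ {Bob, Finn, Mae, Uma} = {Finn}
So ⟦rough book next to Finn⟧ = {Finn}.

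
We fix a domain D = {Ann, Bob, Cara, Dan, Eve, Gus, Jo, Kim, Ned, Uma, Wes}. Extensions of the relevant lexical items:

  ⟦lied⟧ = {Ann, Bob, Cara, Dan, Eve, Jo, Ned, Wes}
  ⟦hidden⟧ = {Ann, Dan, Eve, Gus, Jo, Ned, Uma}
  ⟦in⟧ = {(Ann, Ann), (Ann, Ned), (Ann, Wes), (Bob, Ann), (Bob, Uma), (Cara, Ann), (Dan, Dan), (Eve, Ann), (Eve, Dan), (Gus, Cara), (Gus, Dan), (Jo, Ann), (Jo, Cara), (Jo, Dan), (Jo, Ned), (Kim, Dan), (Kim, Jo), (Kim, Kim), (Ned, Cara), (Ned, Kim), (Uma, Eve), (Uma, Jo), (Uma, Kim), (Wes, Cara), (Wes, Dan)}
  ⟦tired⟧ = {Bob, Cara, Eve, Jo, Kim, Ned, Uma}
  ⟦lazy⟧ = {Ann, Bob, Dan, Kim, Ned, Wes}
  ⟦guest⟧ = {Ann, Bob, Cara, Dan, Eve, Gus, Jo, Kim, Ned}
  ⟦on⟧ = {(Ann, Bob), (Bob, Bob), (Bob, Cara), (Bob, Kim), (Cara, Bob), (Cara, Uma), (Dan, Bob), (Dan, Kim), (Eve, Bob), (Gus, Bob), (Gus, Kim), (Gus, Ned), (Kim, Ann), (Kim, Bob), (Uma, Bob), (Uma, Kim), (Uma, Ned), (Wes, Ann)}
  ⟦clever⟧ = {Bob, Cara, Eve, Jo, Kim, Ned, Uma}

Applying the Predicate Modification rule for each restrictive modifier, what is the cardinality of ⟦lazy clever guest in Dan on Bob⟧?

⟦in Dan⟧ = {x : ⟨x, Dan⟩ ∈ ⟦in⟧} = {Dan, Eve, Gus, Jo, Kim, Wes}
⟦on Bob⟧ = {x : ⟨x, Bob⟩ ∈ ⟦on⟧} = {Ann, Bob, Cara, Dan, Eve, Gus, Kim, Uma}
⟦guest⟧ = {Ann, Bob, Cara, Dan, Eve, Gus, Jo, Kim, Ned}
… ∩ ⟦in Dan⟧ = {Ann, Bob, Cara, Dan, Eve, Gus, Jo, Kim, Ned} ∩ {Dan, Eve, Gus, Jo, Kim, Wes} = {Dan, Eve, Gus, Jo, Kim}
… ∩ ⟦on Bob⟧ = {Dan, Eve, Gus, Jo, Kim} ∩ {Ann, Bob, Cara, Dan, Eve, Gus, Kim, Uma} = {Dan, Eve, Gus, Kim}
… ∩ ⟦lazy⟧ = {Dan, Eve, Gus, Kim} ∩ {Ann, Bob, Dan, Kim, Ned, Wes} = {Dan, Kim}
… ∩ ⟦clever⟧ = {Dan, Kim} ∩ {Bob, Cara, Eve, Jo, Kim, Ned, Uma} = {Kim}
⟦lazy clever guest in Dan on Bob⟧ = {Kim}, so the cardinality is 1.

1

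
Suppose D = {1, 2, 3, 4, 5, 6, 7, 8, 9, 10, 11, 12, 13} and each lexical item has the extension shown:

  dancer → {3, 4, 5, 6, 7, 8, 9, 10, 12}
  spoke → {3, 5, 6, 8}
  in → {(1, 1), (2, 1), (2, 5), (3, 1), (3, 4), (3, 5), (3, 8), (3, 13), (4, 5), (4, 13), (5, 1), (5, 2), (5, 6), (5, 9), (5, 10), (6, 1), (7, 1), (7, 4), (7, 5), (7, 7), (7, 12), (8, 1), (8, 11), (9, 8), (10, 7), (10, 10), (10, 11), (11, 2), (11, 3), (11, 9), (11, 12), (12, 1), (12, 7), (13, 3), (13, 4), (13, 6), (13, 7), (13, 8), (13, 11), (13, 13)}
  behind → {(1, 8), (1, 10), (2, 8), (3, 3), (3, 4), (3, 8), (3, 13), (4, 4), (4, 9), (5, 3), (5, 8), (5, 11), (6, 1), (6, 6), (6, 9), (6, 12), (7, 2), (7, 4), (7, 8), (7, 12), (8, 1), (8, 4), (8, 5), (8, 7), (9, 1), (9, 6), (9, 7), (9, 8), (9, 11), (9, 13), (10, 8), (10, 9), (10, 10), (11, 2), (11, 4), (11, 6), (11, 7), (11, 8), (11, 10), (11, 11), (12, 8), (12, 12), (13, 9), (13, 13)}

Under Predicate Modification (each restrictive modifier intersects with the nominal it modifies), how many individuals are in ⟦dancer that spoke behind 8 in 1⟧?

⟦that spoke⟧ = ⟦spoke⟧ = {3, 5, 6, 8}
⟦behind 8⟧ = {x : ⟨x, 8⟩ ∈ ⟦behind⟧} = {1, 2, 3, 5, 7, 9, 10, 11, 12}
⟦in 1⟧ = {x : ⟨x, 1⟩ ∈ ⟦in⟧} = {1, 2, 3, 5, 6, 7, 8, 12}
⟦dancer⟧ = {3, 4, 5, 6, 7, 8, 9, 10, 12}
… ∩ ⟦that spoke⟧ = {3, 4, 5, 6, 7, 8, 9, 10, 12} ∩ {3, 5, 6, 8} = {3, 5, 6, 8}
… ∩ ⟦behind 8⟧ = {3, 5, 6, 8} ∩ {1, 2, 3, 5, 7, 9, 10, 11, 12} = {3, 5}
… ∩ ⟦in 1⟧ = {3, 5} ∩ {1, 2, 3, 5, 6, 7, 8, 12} = {3, 5}
⟦dancer that spoke behind 8 in 1⟧ = {3, 5}, so the cardinality is 2.

2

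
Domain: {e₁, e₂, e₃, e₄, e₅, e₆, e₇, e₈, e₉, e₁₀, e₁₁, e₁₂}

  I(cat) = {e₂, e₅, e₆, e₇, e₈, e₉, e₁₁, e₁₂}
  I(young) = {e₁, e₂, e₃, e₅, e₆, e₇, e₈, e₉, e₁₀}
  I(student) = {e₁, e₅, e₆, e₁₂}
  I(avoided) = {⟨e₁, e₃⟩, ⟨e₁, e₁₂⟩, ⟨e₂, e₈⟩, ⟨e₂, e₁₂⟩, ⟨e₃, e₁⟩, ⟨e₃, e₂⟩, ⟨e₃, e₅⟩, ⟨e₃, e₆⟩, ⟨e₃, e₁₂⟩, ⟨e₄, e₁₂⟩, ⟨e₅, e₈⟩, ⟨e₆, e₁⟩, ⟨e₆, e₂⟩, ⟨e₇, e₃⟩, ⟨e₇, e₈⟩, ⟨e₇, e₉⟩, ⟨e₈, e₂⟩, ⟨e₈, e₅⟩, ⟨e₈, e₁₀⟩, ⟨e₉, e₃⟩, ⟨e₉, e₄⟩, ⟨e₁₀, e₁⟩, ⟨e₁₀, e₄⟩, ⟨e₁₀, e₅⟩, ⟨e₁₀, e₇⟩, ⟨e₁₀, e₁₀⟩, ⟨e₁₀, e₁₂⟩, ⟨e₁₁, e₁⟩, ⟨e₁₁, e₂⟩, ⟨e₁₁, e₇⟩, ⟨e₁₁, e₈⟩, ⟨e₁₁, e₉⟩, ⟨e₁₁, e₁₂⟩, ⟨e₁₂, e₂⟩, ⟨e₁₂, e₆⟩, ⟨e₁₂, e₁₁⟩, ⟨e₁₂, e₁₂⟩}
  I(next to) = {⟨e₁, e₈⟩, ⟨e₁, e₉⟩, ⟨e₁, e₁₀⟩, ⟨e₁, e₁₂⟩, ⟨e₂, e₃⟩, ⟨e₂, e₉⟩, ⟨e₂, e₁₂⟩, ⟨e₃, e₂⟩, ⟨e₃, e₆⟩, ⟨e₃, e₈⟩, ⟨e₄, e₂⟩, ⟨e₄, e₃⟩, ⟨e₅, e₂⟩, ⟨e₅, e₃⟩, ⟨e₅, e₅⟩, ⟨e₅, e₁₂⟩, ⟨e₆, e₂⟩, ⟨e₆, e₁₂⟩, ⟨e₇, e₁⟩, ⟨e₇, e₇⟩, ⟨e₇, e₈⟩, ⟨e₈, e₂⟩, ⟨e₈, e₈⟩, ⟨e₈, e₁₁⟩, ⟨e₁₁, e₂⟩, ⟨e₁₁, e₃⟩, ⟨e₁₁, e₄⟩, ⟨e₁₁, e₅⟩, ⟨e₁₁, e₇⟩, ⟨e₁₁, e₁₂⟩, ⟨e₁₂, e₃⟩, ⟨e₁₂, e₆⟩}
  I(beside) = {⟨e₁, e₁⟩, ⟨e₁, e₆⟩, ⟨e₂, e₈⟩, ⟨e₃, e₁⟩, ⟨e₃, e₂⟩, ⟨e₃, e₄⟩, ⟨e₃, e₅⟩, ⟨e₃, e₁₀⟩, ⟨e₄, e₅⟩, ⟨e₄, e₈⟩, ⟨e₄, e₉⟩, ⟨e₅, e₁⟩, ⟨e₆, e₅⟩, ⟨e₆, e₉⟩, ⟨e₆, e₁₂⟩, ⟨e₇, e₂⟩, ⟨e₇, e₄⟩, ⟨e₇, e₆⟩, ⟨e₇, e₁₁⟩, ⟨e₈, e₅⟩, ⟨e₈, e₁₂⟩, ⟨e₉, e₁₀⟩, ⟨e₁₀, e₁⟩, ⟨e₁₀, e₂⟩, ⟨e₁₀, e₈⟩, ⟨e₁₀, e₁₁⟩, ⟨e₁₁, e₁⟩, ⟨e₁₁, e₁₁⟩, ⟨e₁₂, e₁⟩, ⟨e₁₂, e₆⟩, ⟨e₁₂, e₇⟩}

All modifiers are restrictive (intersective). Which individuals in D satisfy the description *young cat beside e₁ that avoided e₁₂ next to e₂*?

{ }

⟦beside e₁⟧ = {x : ⟨x, e₁⟩ ∈ ⟦beside⟧} = {e₁, e₃, e₅, e₁₀, e₁₁, e₁₂}
⟦that avoided e₁₂⟧ = {x : ⟨x, e₁₂⟩ ∈ ⟦avoided⟧} = {e₁, e₂, e₃, e₄, e₁₀, e₁₁, e₁₂}
⟦next to e₂⟧ = {x : ⟨x, e₂⟩ ∈ ⟦next to⟧} = {e₃, e₄, e₅, e₆, e₈, e₁₁}
⟦cat⟧ = {e₂, e₅, e₆, e₇, e₈, e₉, e₁₁, e₁₂}
… ∩ ⟦beside e₁⟧ = {e₂, e₅, e₆, e₇, e₈, e₉, e₁₁, e₁₂} ∩ {e₁, e₃, e₅, e₁₀, e₁₁, e₁₂} = {e₅, e₁₁, e₁₂}
… ∩ ⟦that avoided e₁₂⟧ = {e₅, e₁₁, e₁₂} ∩ {e₁, e₂, e₃, e₄, e₁₀, e₁₁, e₁₂} = {e₁₁, e₁₂}
… ∩ ⟦next to e₂⟧ = {e₁₁, e₁₂} ∩ {e₃, e₄, e₅, e₆, e₈, e₁₁} = {e₁₁}
… ∩ ⟦young⟧ = {e₁₁} ∩ {e₁, e₂, e₃, e₅, e₆, e₇, e₈, e₉, e₁₀} = ∅
So ⟦young cat beside e₁ that avoided e₁₂ next to e₂⟧ = { }.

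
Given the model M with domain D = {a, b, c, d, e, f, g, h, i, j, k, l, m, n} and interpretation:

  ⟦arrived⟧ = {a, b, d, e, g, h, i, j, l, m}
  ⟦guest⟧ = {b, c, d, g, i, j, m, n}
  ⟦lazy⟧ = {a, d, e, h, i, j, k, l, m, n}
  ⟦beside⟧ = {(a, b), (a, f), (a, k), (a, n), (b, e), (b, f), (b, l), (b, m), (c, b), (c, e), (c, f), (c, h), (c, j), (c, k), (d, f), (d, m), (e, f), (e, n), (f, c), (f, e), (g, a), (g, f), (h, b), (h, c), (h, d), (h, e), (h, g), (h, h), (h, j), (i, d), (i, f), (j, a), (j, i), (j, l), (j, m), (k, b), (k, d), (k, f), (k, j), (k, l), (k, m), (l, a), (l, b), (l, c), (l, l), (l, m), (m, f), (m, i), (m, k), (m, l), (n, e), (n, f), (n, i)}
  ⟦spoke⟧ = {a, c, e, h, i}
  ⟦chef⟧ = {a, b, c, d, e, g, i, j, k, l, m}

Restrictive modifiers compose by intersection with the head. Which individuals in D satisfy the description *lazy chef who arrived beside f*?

⟦who arrived⟧ = ⟦arrived⟧ = {a, b, d, e, g, h, i, j, l, m}
⟦beside f⟧ = {x : ⟨x, f⟩ ∈ ⟦beside⟧} = {a, b, c, d, e, g, i, k, m, n}
⟦chef⟧ = {a, b, c, d, e, g, i, j, k, l, m}
… ∩ ⟦who arrived⟧ = {a, b, c, d, e, g, i, j, k, l, m} ∩ {a, b, d, e, g, h, i, j, l, m} = {a, b, d, e, g, i, j, l, m}
… ∩ ⟦beside f⟧ = {a, b, d, e, g, i, j, l, m} ∩ {a, b, c, d, e, g, i, k, m, n} = {a, b, d, e, g, i, m}
… ∩ ⟦lazy⟧ = {a, b, d, e, g, i, m} ∩ {a, d, e, h, i, j, k, l, m, n} = {a, d, e, i, m}
So ⟦lazy chef who arrived beside f⟧ = {a, d, e, i, m}.

{a, d, e, i, m}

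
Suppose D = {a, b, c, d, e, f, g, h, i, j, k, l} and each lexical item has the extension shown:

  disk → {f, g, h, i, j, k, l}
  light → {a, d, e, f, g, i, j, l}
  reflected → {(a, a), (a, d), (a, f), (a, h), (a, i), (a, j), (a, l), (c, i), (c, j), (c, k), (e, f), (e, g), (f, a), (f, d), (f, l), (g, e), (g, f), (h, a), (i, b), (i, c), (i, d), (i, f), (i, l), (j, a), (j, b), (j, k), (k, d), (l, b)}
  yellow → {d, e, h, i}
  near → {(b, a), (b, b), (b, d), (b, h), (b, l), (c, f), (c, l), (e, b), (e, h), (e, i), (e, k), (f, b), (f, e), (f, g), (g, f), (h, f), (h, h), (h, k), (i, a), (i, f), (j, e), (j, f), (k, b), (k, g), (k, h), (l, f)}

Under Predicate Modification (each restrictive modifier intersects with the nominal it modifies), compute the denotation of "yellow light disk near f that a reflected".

{i}

⟦near f⟧ = {x : ⟨x, f⟩ ∈ ⟦near⟧} = {c, g, h, i, j, l}
⟦that a reflected⟧ = {x : ⟨a, x⟩ ∈ ⟦reflected⟧} = {a, d, f, h, i, j, l}
⟦disk⟧ = {f, g, h, i, j, k, l}
… ∩ ⟦near f⟧ = {f, g, h, i, j, k, l} ∩ {c, g, h, i, j, l} = {g, h, i, j, l}
… ∩ ⟦that a reflected⟧ = {g, h, i, j, l} ∩ {a, d, f, h, i, j, l} = {h, i, j, l}
… ∩ ⟦yellow⟧ = {h, i, j, l} ∩ {d, e, h, i} = {h, i}
… ∩ ⟦light⟧ = {h, i} ∩ {a, d, e, f, g, i, j, l} = {i}
So ⟦yellow light disk near f that a reflected⟧ = {i}.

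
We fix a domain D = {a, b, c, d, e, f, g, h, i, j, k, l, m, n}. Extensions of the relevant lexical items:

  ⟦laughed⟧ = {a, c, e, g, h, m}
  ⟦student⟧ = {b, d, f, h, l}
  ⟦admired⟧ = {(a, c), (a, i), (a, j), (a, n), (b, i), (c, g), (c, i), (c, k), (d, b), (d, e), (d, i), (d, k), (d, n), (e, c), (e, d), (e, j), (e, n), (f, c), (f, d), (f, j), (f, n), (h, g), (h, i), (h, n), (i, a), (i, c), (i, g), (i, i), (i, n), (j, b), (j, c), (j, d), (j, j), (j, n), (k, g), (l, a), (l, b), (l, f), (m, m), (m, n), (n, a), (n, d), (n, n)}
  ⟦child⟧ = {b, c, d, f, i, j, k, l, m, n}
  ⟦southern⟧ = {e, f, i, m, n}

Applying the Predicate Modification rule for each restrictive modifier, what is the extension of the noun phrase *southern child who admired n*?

⟦who admired n⟧ = {x : ⟨x, n⟩ ∈ ⟦admired⟧} = {a, d, e, f, h, i, j, m, n}
⟦child⟧ = {b, c, d, f, i, j, k, l, m, n}
… ∩ ⟦who admired n⟧ = {b, c, d, f, i, j, k, l, m, n} ∩ {a, d, e, f, h, i, j, m, n} = {d, f, i, j, m, n}
… ∩ ⟦southern⟧ = {d, f, i, j, m, n} ∩ {e, f, i, m, n} = {f, i, m, n}
So ⟦southern child who admired n⟧ = {f, i, m, n}.

{f, i, m, n}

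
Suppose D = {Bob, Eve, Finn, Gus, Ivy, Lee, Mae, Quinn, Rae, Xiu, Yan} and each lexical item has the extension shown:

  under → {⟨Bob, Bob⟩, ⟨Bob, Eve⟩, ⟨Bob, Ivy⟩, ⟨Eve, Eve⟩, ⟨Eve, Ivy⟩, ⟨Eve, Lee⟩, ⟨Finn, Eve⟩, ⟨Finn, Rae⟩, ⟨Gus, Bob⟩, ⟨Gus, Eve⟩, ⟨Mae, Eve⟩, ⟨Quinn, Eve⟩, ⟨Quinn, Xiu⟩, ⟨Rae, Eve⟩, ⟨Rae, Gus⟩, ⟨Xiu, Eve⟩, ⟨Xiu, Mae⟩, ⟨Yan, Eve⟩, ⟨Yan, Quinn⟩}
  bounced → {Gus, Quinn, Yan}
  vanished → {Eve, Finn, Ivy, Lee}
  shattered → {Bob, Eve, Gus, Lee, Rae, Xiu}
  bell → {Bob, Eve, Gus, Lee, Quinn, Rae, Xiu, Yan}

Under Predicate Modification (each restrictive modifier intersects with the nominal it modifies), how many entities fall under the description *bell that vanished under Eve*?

⟦that vanished⟧ = ⟦vanished⟧ = {Eve, Finn, Ivy, Lee}
⟦under Eve⟧ = {x : ⟨x, Eve⟩ ∈ ⟦under⟧} = {Bob, Eve, Finn, Gus, Mae, Quinn, Rae, Xiu, Yan}
⟦bell⟧ = {Bob, Eve, Gus, Lee, Quinn, Rae, Xiu, Yan}
… ∩ ⟦that vanished⟧ = {Bob, Eve, Gus, Lee, Quinn, Rae, Xiu, Yan} ∩ {Eve, Finn, Ivy, Lee} = {Eve, Lee}
… ∩ ⟦under Eve⟧ = {Eve, Lee} ∩ {Bob, Eve, Finn, Gus, Mae, Quinn, Rae, Xiu, Yan} = {Eve}
⟦bell that vanished under Eve⟧ = {Eve}, so the cardinality is 1.

1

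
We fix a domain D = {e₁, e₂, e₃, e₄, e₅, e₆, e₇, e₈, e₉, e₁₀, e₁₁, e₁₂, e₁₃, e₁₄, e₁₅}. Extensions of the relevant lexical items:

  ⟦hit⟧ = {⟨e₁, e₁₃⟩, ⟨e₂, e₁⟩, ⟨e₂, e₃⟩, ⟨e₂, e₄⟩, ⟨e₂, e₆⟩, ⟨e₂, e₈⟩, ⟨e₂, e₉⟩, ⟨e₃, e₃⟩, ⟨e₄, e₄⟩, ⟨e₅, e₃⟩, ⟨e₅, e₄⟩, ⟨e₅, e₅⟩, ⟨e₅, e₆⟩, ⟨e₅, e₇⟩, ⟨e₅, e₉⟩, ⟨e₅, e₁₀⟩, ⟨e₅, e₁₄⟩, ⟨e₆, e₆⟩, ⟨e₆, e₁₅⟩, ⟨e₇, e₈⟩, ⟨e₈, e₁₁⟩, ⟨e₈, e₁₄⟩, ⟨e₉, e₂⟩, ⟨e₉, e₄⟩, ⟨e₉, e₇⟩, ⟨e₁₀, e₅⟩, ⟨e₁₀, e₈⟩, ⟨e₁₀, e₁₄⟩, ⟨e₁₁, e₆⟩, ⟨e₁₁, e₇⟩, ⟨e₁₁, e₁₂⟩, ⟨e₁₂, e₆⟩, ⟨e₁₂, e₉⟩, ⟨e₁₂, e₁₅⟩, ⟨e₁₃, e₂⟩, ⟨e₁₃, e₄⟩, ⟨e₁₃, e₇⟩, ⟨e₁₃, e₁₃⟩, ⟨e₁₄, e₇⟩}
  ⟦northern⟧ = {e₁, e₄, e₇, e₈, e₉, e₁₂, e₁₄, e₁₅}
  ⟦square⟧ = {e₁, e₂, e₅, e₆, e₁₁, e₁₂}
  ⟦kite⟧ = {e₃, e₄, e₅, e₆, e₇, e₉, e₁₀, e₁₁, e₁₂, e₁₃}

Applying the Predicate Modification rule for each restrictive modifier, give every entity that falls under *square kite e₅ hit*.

⟦e₅ hit⟧ = {x : ⟨e₅, x⟩ ∈ ⟦hit⟧} = {e₃, e₄, e₅, e₆, e₇, e₉, e₁₀, e₁₄}
⟦kite⟧ = {e₃, e₄, e₅, e₆, e₇, e₉, e₁₀, e₁₁, e₁₂, e₁₃}
… ∩ ⟦e₅ hit⟧ = {e₃, e₄, e₅, e₆, e₇, e₉, e₁₀, e₁₁, e₁₂, e₁₃} ∩ {e₃, e₄, e₅, e₆, e₇, e₉, e₁₀, e₁₄} = {e₃, e₄, e₅, e₆, e₇, e₉, e₁₀}
… ∩ ⟦square⟧ = {e₃, e₄, e₅, e₆, e₇, e₉, e₁₀} ∩ {e₁, e₂, e₅, e₆, e₁₁, e₁₂} = {e₅, e₆}
So ⟦square kite e₅ hit⟧ = {e₅, e₆}.

{e₅, e₆}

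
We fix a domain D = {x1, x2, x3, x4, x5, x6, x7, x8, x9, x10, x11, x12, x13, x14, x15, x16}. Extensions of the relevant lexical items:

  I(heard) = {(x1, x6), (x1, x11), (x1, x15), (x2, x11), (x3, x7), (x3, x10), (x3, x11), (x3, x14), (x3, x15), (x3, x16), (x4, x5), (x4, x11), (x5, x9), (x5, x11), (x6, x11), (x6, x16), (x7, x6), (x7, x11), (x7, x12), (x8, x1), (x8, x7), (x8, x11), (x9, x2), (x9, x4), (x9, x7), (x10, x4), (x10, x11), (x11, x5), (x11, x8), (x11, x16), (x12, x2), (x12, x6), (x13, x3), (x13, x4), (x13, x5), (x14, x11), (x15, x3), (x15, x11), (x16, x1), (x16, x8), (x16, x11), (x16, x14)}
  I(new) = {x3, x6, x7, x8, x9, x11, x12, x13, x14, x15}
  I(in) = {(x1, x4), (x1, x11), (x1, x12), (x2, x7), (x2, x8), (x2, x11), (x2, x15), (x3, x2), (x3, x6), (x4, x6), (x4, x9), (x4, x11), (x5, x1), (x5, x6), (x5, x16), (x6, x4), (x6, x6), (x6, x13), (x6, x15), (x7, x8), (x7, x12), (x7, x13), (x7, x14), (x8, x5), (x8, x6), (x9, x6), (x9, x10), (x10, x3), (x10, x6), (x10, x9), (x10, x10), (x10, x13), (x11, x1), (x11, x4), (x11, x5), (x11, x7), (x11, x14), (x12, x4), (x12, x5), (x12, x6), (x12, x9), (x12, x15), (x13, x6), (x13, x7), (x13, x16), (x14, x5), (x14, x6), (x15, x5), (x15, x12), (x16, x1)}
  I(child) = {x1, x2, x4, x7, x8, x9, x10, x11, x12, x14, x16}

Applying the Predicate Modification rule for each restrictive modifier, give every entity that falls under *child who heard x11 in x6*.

{x4, x8, x10, x14}

⟦who heard x11⟧ = {x : ⟨x, x11⟩ ∈ ⟦heard⟧} = {x1, x2, x3, x4, x5, x6, x7, x8, x10, x14, x15, x16}
⟦in x6⟧ = {x : ⟨x, x6⟩ ∈ ⟦in⟧} = {x3, x4, x5, x6, x8, x9, x10, x12, x13, x14}
⟦child⟧ = {x1, x2, x4, x7, x8, x9, x10, x11, x12, x14, x16}
… ∩ ⟦who heard x11⟧ = {x1, x2, x4, x7, x8, x9, x10, x11, x12, x14, x16} ∩ {x1, x2, x3, x4, x5, x6, x7, x8, x10, x14, x15, x16} = {x1, x2, x4, x7, x8, x10, x14, x16}
… ∩ ⟦in x6⟧ = {x1, x2, x4, x7, x8, x10, x14, x16} ∩ {x3, x4, x5, x6, x8, x9, x10, x12, x13, x14} = {x4, x8, x10, x14}
So ⟦child who heard x11 in x6⟧ = {x4, x8, x10, x14}.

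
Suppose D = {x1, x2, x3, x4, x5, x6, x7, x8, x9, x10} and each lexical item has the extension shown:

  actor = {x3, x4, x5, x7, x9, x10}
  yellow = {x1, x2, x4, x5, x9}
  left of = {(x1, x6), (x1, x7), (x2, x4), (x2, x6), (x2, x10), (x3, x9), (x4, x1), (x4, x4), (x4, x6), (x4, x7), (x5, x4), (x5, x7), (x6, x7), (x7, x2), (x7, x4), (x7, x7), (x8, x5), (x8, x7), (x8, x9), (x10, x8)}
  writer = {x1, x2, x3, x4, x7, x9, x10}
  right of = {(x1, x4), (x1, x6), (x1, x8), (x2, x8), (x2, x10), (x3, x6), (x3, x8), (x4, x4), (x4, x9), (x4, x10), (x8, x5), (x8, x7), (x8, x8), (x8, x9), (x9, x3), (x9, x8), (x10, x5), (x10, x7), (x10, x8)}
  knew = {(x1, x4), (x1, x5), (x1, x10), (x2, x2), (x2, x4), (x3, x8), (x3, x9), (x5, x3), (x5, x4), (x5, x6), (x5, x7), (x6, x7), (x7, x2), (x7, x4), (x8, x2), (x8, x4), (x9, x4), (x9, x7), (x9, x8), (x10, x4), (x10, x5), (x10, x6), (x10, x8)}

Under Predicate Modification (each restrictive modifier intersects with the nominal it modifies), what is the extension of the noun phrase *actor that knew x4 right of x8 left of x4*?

⟦that knew x4⟧ = {x : ⟨x, x4⟩ ∈ ⟦knew⟧} = {x1, x2, x5, x7, x8, x9, x10}
⟦right of x8⟧ = {x : ⟨x, x8⟩ ∈ ⟦right of⟧} = {x1, x2, x3, x8, x9, x10}
⟦left of x4⟧ = {x : ⟨x, x4⟩ ∈ ⟦left of⟧} = {x2, x4, x5, x7}
⟦actor⟧ = {x3, x4, x5, x7, x9, x10}
… ∩ ⟦that knew x4⟧ = {x3, x4, x5, x7, x9, x10} ∩ {x1, x2, x5, x7, x8, x9, x10} = {x5, x7, x9, x10}
… ∩ ⟦right of x8⟧ = {x5, x7, x9, x10} ∩ {x1, x2, x3, x8, x9, x10} = {x9, x10}
… ∩ ⟦left of x4⟧ = {x9, x10} ∩ {x2, x4, x5, x7} = ∅
So ⟦actor that knew x4 right of x8 left of x4⟧ = {}.

{}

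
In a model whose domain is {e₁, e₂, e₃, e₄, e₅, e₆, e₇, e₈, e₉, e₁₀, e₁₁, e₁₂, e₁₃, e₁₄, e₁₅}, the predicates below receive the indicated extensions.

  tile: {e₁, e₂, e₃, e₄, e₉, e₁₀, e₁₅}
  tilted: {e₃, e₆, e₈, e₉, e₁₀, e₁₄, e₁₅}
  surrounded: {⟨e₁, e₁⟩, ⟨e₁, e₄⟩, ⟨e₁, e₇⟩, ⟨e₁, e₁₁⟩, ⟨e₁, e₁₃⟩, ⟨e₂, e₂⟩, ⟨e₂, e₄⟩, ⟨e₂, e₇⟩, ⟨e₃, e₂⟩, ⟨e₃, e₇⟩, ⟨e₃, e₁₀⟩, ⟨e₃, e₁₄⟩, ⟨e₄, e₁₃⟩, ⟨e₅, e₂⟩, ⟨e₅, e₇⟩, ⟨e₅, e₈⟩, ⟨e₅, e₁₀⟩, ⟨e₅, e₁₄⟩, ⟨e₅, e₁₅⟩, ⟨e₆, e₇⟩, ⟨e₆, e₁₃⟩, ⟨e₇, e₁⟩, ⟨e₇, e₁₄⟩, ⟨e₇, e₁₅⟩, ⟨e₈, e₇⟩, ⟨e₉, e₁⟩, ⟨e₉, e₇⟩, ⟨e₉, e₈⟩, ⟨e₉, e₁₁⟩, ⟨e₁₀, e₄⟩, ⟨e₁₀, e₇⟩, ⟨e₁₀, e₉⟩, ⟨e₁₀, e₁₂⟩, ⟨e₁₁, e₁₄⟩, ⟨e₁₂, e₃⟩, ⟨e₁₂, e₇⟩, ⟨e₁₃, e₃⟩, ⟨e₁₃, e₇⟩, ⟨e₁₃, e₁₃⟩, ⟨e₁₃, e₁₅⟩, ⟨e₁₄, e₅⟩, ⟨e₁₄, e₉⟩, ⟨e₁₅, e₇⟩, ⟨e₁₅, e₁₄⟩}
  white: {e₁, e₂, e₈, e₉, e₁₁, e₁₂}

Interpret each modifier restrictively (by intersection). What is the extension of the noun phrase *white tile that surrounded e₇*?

⟦that surrounded e₇⟧ = {x : ⟨x, e₇⟩ ∈ ⟦surrounded⟧} = {e₁, e₂, e₃, e₅, e₆, e₈, e₉, e₁₀, e₁₂, e₁₃, e₁₅}
⟦tile⟧ = {e₁, e₂, e₃, e₄, e₉, e₁₀, e₁₅}
… ∩ ⟦that surrounded e₇⟧ = {e₁, e₂, e₃, e₄, e₉, e₁₀, e₁₅} ∩ {e₁, e₂, e₃, e₅, e₆, e₈, e₉, e₁₀, e₁₂, e₁₃, e₁₅} = {e₁, e₂, e₃, e₉, e₁₀, e₁₅}
… ∩ ⟦white⟧ = {e₁, e₂, e₃, e₉, e₁₀, e₁₅} ∩ {e₁, e₂, e₈, e₉, e₁₁, e₁₂} = {e₁, e₂, e₉}
So ⟦white tile that surrounded e₇⟧ = {e₁, e₂, e₉}.

{e₁, e₂, e₉}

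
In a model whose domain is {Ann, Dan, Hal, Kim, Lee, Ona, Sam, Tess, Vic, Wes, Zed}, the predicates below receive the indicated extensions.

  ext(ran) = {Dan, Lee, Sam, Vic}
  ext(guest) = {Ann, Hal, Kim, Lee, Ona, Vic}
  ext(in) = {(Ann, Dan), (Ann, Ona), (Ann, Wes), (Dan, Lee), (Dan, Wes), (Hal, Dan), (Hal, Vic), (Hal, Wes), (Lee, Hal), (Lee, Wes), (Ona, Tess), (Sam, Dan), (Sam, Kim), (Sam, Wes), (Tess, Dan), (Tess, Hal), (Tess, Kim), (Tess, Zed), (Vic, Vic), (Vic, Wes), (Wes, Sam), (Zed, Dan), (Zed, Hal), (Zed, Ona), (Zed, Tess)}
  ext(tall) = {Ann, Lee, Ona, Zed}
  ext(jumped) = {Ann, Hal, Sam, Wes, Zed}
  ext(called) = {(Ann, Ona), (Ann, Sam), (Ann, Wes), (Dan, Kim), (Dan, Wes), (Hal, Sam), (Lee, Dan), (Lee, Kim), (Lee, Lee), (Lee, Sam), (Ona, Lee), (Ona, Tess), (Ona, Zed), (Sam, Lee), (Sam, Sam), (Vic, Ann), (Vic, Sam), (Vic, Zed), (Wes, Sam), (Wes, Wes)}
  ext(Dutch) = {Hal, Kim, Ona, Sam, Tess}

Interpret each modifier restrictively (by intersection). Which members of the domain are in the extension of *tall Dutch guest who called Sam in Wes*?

⟦who called Sam⟧ = {x : ⟨x, Sam⟩ ∈ ⟦called⟧} = {Ann, Hal, Lee, Sam, Vic, Wes}
⟦in Wes⟧ = {x : ⟨x, Wes⟩ ∈ ⟦in⟧} = {Ann, Dan, Hal, Lee, Sam, Vic}
⟦guest⟧ = {Ann, Hal, Kim, Lee, Ona, Vic}
… ∩ ⟦who called Sam⟧ = {Ann, Hal, Kim, Lee, Ona, Vic} ∩ {Ann, Hal, Lee, Sam, Vic, Wes} = {Ann, Hal, Lee, Vic}
… ∩ ⟦in Wes⟧ = {Ann, Hal, Lee, Vic} ∩ {Ann, Dan, Hal, Lee, Sam, Vic} = {Ann, Hal, Lee, Vic}
… ∩ ⟦tall⟧ = {Ann, Hal, Lee, Vic} ∩ {Ann, Lee, Ona, Zed} = {Ann, Lee}
… ∩ ⟦Dutch⟧ = {Ann, Lee} ∩ {Hal, Kim, Ona, Sam, Tess} = ∅
So ⟦tall Dutch guest who called Sam in Wes⟧ = { }.

{ }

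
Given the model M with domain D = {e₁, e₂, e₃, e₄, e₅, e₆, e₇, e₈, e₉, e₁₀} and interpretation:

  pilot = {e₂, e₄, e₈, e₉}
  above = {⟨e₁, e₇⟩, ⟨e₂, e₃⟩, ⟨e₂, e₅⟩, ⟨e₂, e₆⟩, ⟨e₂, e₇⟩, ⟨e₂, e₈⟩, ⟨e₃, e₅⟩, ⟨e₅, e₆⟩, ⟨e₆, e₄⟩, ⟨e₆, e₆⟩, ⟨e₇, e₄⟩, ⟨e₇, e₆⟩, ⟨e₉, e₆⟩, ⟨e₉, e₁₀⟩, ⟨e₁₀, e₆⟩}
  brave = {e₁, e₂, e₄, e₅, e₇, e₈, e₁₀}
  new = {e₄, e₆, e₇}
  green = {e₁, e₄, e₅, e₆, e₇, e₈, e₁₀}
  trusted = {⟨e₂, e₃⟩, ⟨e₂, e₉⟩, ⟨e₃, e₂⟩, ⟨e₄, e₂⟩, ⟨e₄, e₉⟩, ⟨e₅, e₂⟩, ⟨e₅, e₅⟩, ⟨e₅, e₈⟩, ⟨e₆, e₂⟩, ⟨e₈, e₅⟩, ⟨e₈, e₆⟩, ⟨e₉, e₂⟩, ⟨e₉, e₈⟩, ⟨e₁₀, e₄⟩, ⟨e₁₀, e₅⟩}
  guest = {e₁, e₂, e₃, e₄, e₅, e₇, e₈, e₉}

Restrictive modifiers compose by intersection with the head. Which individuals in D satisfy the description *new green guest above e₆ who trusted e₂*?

⟦above e₆⟧ = {x : ⟨x, e₆⟩ ∈ ⟦above⟧} = {e₂, e₅, e₆, e₇, e₉, e₁₀}
⟦who trusted e₂⟧ = {x : ⟨x, e₂⟩ ∈ ⟦trusted⟧} = {e₃, e₄, e₅, e₆, e₉}
⟦guest⟧ = {e₁, e₂, e₃, e₄, e₅, e₇, e₈, e₉}
… ∩ ⟦above e₆⟧ = {e₁, e₂, e₃, e₄, e₅, e₇, e₈, e₉} ∩ {e₂, e₅, e₆, e₇, e₉, e₁₀} = {e₂, e₅, e₇, e₉}
… ∩ ⟦who trusted e₂⟧ = {e₂, e₅, e₇, e₉} ∩ {e₃, e₄, e₅, e₆, e₉} = {e₅, e₉}
… ∩ ⟦new⟧ = {e₅, e₉} ∩ {e₄, e₆, e₇} = ∅
… ∩ ⟦green⟧ = ∅ ∩ {e₁, e₄, e₅, e₆, e₇, e₈, e₁₀} = ∅
So ⟦new green guest above e₆ who trusted e₂⟧ = ∅.

∅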